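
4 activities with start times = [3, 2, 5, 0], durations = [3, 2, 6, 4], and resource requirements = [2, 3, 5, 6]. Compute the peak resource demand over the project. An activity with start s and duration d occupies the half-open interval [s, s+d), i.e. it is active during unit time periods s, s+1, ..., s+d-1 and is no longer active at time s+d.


Each activity i is active on [start_i, start_i + duration_i).
Compute total resource usage per time slot:
  t=0: active resources = [6], total = 6
  t=1: active resources = [6], total = 6
  t=2: active resources = [3, 6], total = 9
  t=3: active resources = [2, 3, 6], total = 11
  t=4: active resources = [2], total = 2
  t=5: active resources = [2, 5], total = 7
  t=6: active resources = [5], total = 5
  t=7: active resources = [5], total = 5
  t=8: active resources = [5], total = 5
  t=9: active resources = [5], total = 5
  t=10: active resources = [5], total = 5
Peak resource demand = 11

11


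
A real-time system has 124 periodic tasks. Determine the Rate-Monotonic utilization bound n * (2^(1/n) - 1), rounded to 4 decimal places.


Compute 2^(1/124) = 1.0056055492
Subtract 1: 1.0056055492 - 1 = 0.0056055492
Multiply by n: 124 * 0.0056055492 = 0.6950881008
Round to 4 dp: 0.6951

0.6951


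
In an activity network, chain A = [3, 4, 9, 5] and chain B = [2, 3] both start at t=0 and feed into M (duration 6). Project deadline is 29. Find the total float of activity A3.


Forward pass: ES(A3) = sum of predecessors on chain A = 7
EF = ES + duration = 7 + 9 = 16
Backward pass: LF(M) = deadline = 29; LS(M) = 29 - 6 = 23
LF(A3) = LS(M) - sum(successors on chain A) = 23 - 5 = 18
LS = LF - duration = 18 - 9 = 9
Total float = LS - ES = 9 - 7 = 2

2


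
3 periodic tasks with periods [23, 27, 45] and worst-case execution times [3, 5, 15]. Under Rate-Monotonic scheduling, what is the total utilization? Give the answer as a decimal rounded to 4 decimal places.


Compute individual utilizations (exact fractions):
  Task 1: C/T = 3/23 (approx. 0.1304)
  Task 2: C/T = 5/27 (approx. 0.1852)
  Task 3: C/T = 15/45 = 1/3 (approx. 0.3333)
Total utilization U = 3/23 + 5/27 + 1/3 = 403/621
Rounded to 4 decimal places: U = 0.6490
RM (Liu & Layland) bound for 3 tasks = 0.779763; compare with U = 403/621 (approx. 0.648953)
U <= bound, so schedulable by RM sufficient condition.

0.6490


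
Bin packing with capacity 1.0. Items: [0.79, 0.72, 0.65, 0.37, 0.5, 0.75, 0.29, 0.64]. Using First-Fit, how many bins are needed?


Place items sequentially using First-Fit:
  Item 0.79 -> new Bin 1
  Item 0.72 -> new Bin 2
  Item 0.65 -> new Bin 3
  Item 0.37 -> new Bin 4
  Item 0.5 -> Bin 4 (now 0.87)
  Item 0.75 -> new Bin 5
  Item 0.29 -> Bin 3 (now 0.94)
  Item 0.64 -> new Bin 6
Total bins used = 6

6


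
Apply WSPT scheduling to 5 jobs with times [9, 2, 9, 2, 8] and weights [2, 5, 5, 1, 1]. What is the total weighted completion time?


Compute p/w ratios and sort ascending (WSPT): [(2, 5), (9, 5), (2, 1), (9, 2), (8, 1)]
Compute weighted completion times:
  Job (p=2,w=5): C=2, w*C=5*2=10
  Job (p=9,w=5): C=11, w*C=5*11=55
  Job (p=2,w=1): C=13, w*C=1*13=13
  Job (p=9,w=2): C=22, w*C=2*22=44
  Job (p=8,w=1): C=30, w*C=1*30=30
Total weighted completion time = 152

152


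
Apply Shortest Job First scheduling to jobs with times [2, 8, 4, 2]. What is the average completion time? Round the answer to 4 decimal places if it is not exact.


SJF order (ascending): [2, 2, 4, 8]
Completion times:
  Job 1: burst=2, C=2
  Job 2: burst=2, C=4
  Job 3: burst=4, C=8
  Job 4: burst=8, C=16
Average completion = 30/4 = 7.5

7.5


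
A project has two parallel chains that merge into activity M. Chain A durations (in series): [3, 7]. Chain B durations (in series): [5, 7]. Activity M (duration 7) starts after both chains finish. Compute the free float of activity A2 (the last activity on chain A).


ES(A2) = sum of predecessors on chain A = 3
EF(A2) = ES + duration = 3 + 7 = 10
Successor of A2 is M. ES(M) = max(sum(A), sum(B)) = max(10, 12) = 12
Free float = ES(successor) - EF(current) = 12 - 10 = 2

2


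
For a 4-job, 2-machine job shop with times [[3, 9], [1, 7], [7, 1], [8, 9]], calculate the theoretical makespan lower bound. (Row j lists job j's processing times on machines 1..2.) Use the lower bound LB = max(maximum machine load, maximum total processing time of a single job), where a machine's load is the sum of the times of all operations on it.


Machine loads:
  Machine 1: 3 + 1 + 7 + 8 = 19
  Machine 2: 9 + 7 + 1 + 9 = 26
Max machine load = 26
Job totals:
  Job 1: 12
  Job 2: 8
  Job 3: 8
  Job 4: 17
Max job total = 17
Lower bound = max(26, 17) = 26

26


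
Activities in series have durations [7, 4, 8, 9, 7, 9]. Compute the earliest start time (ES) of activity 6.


Activity 6 starts after activities 1 through 5 complete.
Predecessor durations: [7, 4, 8, 9, 7]
ES = 7 + 4 + 8 + 9 + 7 = 35

35


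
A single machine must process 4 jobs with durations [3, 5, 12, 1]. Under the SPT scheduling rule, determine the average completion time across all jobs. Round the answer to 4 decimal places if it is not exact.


Sort jobs by processing time (SPT order): [1, 3, 5, 12]
Compute completion times sequentially:
  Job 1: processing = 1, completes at 1
  Job 2: processing = 3, completes at 4
  Job 3: processing = 5, completes at 9
  Job 4: processing = 12, completes at 21
Sum of completion times = 35
Average completion time = 35/4 = 8.75

8.75


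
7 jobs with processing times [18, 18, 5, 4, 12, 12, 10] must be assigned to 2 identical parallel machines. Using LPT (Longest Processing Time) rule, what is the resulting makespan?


Sort jobs in decreasing order (LPT): [18, 18, 12, 12, 10, 5, 4]
Assign each job to the least loaded machine:
  Machine 1: jobs [18, 12, 10], load = 40
  Machine 2: jobs [18, 12, 5, 4], load = 39
Makespan = max load = 40

40


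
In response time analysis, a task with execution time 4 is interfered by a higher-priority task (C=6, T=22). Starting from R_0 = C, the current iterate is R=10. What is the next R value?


R_next = C + ceil(R_prev / T_hp) * C_hp
ceil(10 / 22) = ceil(0.4545) = 1
Interference = 1 * 6 = 6
R_next = 4 + 6 = 10
R_next = R_prev, so the iteration has converged (response time = 10).

10


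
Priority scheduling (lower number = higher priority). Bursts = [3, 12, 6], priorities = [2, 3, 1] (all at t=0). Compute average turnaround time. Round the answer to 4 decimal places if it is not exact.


Sort by priority (ascending = highest first):
Order: [(1, 6), (2, 3), (3, 12)]
Completion times:
  Priority 1, burst=6, C=6
  Priority 2, burst=3, C=9
  Priority 3, burst=12, C=21
Average turnaround = 36/3 = 12.0

12.0


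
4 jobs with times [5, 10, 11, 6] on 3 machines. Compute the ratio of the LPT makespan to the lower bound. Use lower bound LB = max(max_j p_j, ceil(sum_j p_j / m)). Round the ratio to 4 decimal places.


LPT order: [11, 10, 6, 5]
Machine loads after assignment: [11, 10, 11]
LPT makespan = 11
Lower bound = max(max_job, ceil(total/3)) = max(11, 11) = 11
Ratio = 11 / 11 = 1.0

1.0


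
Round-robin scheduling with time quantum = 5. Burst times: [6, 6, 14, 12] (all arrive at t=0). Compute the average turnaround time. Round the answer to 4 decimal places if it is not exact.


Time quantum = 5
Execution trace:
  J1 runs 5 units, time = 5
  J2 runs 5 units, time = 10
  J3 runs 5 units, time = 15
  J4 runs 5 units, time = 20
  J1 runs 1 units, time = 21
  J2 runs 1 units, time = 22
  J3 runs 5 units, time = 27
  J4 runs 5 units, time = 32
  J3 runs 4 units, time = 36
  J4 runs 2 units, time = 38
Finish times: [21, 22, 36, 38]
Average turnaround = 117/4 = 29.25

29.25


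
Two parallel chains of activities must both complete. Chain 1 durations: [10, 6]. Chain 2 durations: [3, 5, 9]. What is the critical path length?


Path A total = 10 + 6 = 16
Path B total = 3 + 5 + 9 = 17
Critical path = longest path = max(16, 17) = 17

17


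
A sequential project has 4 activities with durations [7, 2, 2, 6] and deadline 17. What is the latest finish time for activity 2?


LF(activity 2) = deadline - sum of successor durations
Successors: activities 3 through 4 with durations [2, 6]
Sum of successor durations = 8
LF = 17 - 8 = 9

9


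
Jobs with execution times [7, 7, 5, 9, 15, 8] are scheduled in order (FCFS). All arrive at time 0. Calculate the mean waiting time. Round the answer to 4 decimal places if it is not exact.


FCFS order (as given): [7, 7, 5, 9, 15, 8]
Waiting times:
  Job 1: wait = 0
  Job 2: wait = 7
  Job 3: wait = 14
  Job 4: wait = 19
  Job 5: wait = 28
  Job 6: wait = 43
Sum of waiting times = 111
Average waiting time = 111/6 = 18.5

18.5


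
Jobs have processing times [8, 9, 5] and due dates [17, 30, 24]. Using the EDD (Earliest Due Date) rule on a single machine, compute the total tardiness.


Sort by due date (EDD order): [(8, 17), (5, 24), (9, 30)]
Compute completion times and tardiness:
  Job 1: p=8, d=17, C=8, tardiness=max(0,8-17)=0
  Job 2: p=5, d=24, C=13, tardiness=max(0,13-24)=0
  Job 3: p=9, d=30, C=22, tardiness=max(0,22-30)=0
Total tardiness = 0

0


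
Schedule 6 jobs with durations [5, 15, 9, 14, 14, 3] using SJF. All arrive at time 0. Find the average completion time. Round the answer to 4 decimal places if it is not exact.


SJF order (ascending): [3, 5, 9, 14, 14, 15]
Completion times:
  Job 1: burst=3, C=3
  Job 2: burst=5, C=8
  Job 3: burst=9, C=17
  Job 4: burst=14, C=31
  Job 5: burst=14, C=45
  Job 6: burst=15, C=60
Average completion = 164/6 = 27.3333

27.3333


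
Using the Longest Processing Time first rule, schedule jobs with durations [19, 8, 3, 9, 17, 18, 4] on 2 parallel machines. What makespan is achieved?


Sort jobs in decreasing order (LPT): [19, 18, 17, 9, 8, 4, 3]
Assign each job to the least loaded machine:
  Machine 1: jobs [19, 9, 8, 3], load = 39
  Machine 2: jobs [18, 17, 4], load = 39
Makespan = max load = 39

39


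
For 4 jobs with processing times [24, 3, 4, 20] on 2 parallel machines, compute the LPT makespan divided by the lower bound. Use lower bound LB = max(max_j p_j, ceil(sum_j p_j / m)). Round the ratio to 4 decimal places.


LPT order: [24, 20, 4, 3]
Machine loads after assignment: [27, 24]
LPT makespan = 27
Lower bound = max(max_job, ceil(total/2)) = max(24, 26) = 26
Ratio = 27 / 26 = 1.0385

1.0385


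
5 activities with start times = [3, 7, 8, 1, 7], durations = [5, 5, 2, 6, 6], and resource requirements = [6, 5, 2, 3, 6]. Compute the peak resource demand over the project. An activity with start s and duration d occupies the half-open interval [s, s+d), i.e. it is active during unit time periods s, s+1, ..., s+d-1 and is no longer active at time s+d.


Each activity i is active on [start_i, start_i + duration_i).
Compute total resource usage per time slot:
  t=0: active resources = [], total = 0
  t=1: active resources = [3], total = 3
  t=2: active resources = [3], total = 3
  t=3: active resources = [6, 3], total = 9
  t=4: active resources = [6, 3], total = 9
  t=5: active resources = [6, 3], total = 9
  t=6: active resources = [6, 3], total = 9
  t=7: active resources = [6, 5, 6], total = 17
  t=8: active resources = [5, 2, 6], total = 13
  t=9: active resources = [5, 2, 6], total = 13
  t=10: active resources = [5, 6], total = 11
  t=11: active resources = [5, 6], total = 11
  t=12: active resources = [6], total = 6
Peak resource demand = 17

17


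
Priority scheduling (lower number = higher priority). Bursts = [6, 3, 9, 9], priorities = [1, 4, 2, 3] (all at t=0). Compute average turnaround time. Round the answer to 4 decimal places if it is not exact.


Sort by priority (ascending = highest first):
Order: [(1, 6), (2, 9), (3, 9), (4, 3)]
Completion times:
  Priority 1, burst=6, C=6
  Priority 2, burst=9, C=15
  Priority 3, burst=9, C=24
  Priority 4, burst=3, C=27
Average turnaround = 72/4 = 18.0

18.0


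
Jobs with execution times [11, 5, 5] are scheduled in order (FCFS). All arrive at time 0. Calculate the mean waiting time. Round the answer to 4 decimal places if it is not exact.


FCFS order (as given): [11, 5, 5]
Waiting times:
  Job 1: wait = 0
  Job 2: wait = 11
  Job 3: wait = 16
Sum of waiting times = 27
Average waiting time = 27/3 = 9.0

9.0


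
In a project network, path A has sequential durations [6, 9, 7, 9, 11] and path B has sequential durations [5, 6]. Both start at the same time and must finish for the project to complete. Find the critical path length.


Path A total = 6 + 9 + 7 + 9 + 11 = 42
Path B total = 5 + 6 = 11
Critical path = longest path = max(42, 11) = 42

42


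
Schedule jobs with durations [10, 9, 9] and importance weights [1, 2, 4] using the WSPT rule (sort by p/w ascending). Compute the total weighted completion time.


Compute p/w ratios and sort ascending (WSPT): [(9, 4), (9, 2), (10, 1)]
Compute weighted completion times:
  Job (p=9,w=4): C=9, w*C=4*9=36
  Job (p=9,w=2): C=18, w*C=2*18=36
  Job (p=10,w=1): C=28, w*C=1*28=28
Total weighted completion time = 100

100


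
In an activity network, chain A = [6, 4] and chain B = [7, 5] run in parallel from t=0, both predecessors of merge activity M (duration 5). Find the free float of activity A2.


ES(A2) = sum of predecessors on chain A = 6
EF(A2) = ES + duration = 6 + 4 = 10
Successor of A2 is M. ES(M) = max(sum(A), sum(B)) = max(10, 12) = 12
Free float = ES(successor) - EF(current) = 12 - 10 = 2

2


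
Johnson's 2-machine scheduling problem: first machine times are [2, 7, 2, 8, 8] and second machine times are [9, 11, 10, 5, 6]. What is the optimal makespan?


Apply Johnson's rule:
  Group 1 (a <= b): [(1, 2, 9), (3, 2, 10), (2, 7, 11)]
  Group 2 (a > b): [(5, 8, 6), (4, 8, 5)]
Optimal job order: [1, 3, 2, 5, 4]
Schedule:
  Job 1: M1 done at 2, M2 done at 11
  Job 3: M1 done at 4, M2 done at 21
  Job 2: M1 done at 11, M2 done at 32
  Job 5: M1 done at 19, M2 done at 38
  Job 4: M1 done at 27, M2 done at 43
Makespan = 43

43


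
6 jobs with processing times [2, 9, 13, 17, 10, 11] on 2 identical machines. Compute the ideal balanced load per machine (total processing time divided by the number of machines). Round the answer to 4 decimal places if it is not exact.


Total processing time = 2 + 9 + 13 + 17 + 10 + 11 = 62
Number of machines = 2
Ideal balanced load = 62 / 2 = 31.0

31.0


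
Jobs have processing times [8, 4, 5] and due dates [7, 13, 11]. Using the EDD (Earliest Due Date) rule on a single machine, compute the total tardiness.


Sort by due date (EDD order): [(8, 7), (5, 11), (4, 13)]
Compute completion times and tardiness:
  Job 1: p=8, d=7, C=8, tardiness=max(0,8-7)=1
  Job 2: p=5, d=11, C=13, tardiness=max(0,13-11)=2
  Job 3: p=4, d=13, C=17, tardiness=max(0,17-13)=4
Total tardiness = 7

7


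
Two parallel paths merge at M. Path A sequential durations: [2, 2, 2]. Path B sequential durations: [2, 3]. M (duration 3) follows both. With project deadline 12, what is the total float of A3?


Forward pass: ES(A3) = sum of predecessors on chain A = 4
EF = ES + duration = 4 + 2 = 6
Backward pass: LF(M) = deadline = 12; LS(M) = 12 - 3 = 9
LF(A3) = LS(M) - sum(successors on chain A) = 9 - 0 = 9
LS = LF - duration = 9 - 2 = 7
Total float = LS - ES = 7 - 4 = 3

3


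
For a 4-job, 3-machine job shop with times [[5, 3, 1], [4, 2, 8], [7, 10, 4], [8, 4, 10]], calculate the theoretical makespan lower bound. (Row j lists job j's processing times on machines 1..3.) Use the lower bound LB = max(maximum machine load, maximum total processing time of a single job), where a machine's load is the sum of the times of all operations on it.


Machine loads:
  Machine 1: 5 + 4 + 7 + 8 = 24
  Machine 2: 3 + 2 + 10 + 4 = 19
  Machine 3: 1 + 8 + 4 + 10 = 23
Max machine load = 24
Job totals:
  Job 1: 9
  Job 2: 14
  Job 3: 21
  Job 4: 22
Max job total = 22
Lower bound = max(24, 22) = 24

24


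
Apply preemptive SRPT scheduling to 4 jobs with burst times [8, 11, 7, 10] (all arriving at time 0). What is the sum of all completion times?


Since all jobs arrive at t=0, SRPT equals SPT ordering.
SPT order: [7, 8, 10, 11]
Completion times:
  Job 1: p=7, C=7
  Job 2: p=8, C=15
  Job 3: p=10, C=25
  Job 4: p=11, C=36
Total completion time = 7 + 15 + 25 + 36 = 83

83


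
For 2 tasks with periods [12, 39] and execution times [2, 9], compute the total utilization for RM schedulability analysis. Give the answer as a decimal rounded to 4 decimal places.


Compute individual utilizations (exact fractions):
  Task 1: C/T = 2/12 = 1/6 (approx. 0.1667)
  Task 2: C/T = 9/39 = 3/13 (approx. 0.2308)
Total utilization U = 1/6 + 3/13 = 31/78
Rounded to 4 decimal places: U = 0.3974
RM (Liu & Layland) bound for 2 tasks = 0.828427; compare with U = 31/78 (approx. 0.397436)
U <= bound, so schedulable by RM sufficient condition.

0.3974


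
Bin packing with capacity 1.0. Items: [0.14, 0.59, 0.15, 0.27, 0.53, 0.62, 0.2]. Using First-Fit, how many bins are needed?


Place items sequentially using First-Fit:
  Item 0.14 -> new Bin 1
  Item 0.59 -> Bin 1 (now 0.73)
  Item 0.15 -> Bin 1 (now 0.88)
  Item 0.27 -> new Bin 2
  Item 0.53 -> Bin 2 (now 0.8)
  Item 0.62 -> new Bin 3
  Item 0.2 -> Bin 2 (now 1.0)
Total bins used = 3

3


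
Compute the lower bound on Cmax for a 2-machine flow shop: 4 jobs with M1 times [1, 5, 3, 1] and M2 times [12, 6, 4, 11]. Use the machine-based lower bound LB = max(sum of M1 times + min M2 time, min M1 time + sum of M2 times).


LB1 = sum(M1 times) + min(M2 times) = 10 + 4 = 14
LB2 = min(M1 times) + sum(M2 times) = 1 + 33 = 34
Lower bound = max(LB1, LB2) = max(14, 34) = 34

34


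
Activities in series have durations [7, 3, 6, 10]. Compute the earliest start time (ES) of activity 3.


Activity 3 starts after activities 1 through 2 complete.
Predecessor durations: [7, 3]
ES = 7 + 3 = 10

10


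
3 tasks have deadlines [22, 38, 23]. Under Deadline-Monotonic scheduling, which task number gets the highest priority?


Sort tasks by relative deadline (ascending):
  Task 1: deadline = 22
  Task 3: deadline = 23
  Task 2: deadline = 38
Priority order (highest first): [1, 3, 2]
Highest priority task = 1

1


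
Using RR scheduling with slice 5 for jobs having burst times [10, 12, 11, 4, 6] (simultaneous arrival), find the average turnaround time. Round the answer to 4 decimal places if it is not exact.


Time quantum = 5
Execution trace:
  J1 runs 5 units, time = 5
  J2 runs 5 units, time = 10
  J3 runs 5 units, time = 15
  J4 runs 4 units, time = 19
  J5 runs 5 units, time = 24
  J1 runs 5 units, time = 29
  J2 runs 5 units, time = 34
  J3 runs 5 units, time = 39
  J5 runs 1 units, time = 40
  J2 runs 2 units, time = 42
  J3 runs 1 units, time = 43
Finish times: [29, 42, 43, 19, 40]
Average turnaround = 173/5 = 34.6

34.6


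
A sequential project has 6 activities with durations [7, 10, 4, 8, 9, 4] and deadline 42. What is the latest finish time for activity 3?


LF(activity 3) = deadline - sum of successor durations
Successors: activities 4 through 6 with durations [8, 9, 4]
Sum of successor durations = 21
LF = 42 - 21 = 21

21


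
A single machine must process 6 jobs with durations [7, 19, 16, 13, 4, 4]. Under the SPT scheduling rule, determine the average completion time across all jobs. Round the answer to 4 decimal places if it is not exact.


Sort jobs by processing time (SPT order): [4, 4, 7, 13, 16, 19]
Compute completion times sequentially:
  Job 1: processing = 4, completes at 4
  Job 2: processing = 4, completes at 8
  Job 3: processing = 7, completes at 15
  Job 4: processing = 13, completes at 28
  Job 5: processing = 16, completes at 44
  Job 6: processing = 19, completes at 63
Sum of completion times = 162
Average completion time = 162/6 = 27.0

27.0


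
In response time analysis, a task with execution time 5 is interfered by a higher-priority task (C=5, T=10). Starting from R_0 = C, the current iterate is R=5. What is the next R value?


R_next = C + ceil(R_prev / T_hp) * C_hp
ceil(5 / 10) = ceil(0.5) = 1
Interference = 1 * 5 = 5
R_next = 5 + 5 = 10

10


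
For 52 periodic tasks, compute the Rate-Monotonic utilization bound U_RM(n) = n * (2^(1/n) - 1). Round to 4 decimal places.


Compute 2^(1/52) = 1.0134189907
Subtract 1: 1.0134189907 - 1 = 0.0134189907
Multiply by n: 52 * 0.0134189907 = 0.6977875164
Round to 4 dp: 0.6978

0.6978


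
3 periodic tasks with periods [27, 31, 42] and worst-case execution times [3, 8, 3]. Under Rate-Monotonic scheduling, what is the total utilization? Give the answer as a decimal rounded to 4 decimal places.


Compute individual utilizations (exact fractions):
  Task 1: C/T = 3/27 = 1/9 (approx. 0.1111)
  Task 2: C/T = 8/31 (approx. 0.2581)
  Task 3: C/T = 3/42 = 1/14 (approx. 0.0714)
Total utilization U = 1/9 + 8/31 + 1/14 = 1721/3906
Rounded to 4 decimal places: U = 0.4406
RM (Liu & Layland) bound for 3 tasks = 0.779763; compare with U = 1721/3906 (approx. 0.440604)
U <= bound, so schedulable by RM sufficient condition.

0.4406


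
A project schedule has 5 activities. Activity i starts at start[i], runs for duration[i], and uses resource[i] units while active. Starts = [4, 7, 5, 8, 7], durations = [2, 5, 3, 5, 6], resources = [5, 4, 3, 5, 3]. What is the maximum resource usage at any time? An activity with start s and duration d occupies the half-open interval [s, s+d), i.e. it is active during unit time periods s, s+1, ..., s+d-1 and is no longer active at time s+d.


Each activity i is active on [start_i, start_i + duration_i).
Compute total resource usage per time slot:
  t=0: active resources = [], total = 0
  t=1: active resources = [], total = 0
  t=2: active resources = [], total = 0
  t=3: active resources = [], total = 0
  t=4: active resources = [5], total = 5
  t=5: active resources = [5, 3], total = 8
  t=6: active resources = [3], total = 3
  t=7: active resources = [4, 3, 3], total = 10
  t=8: active resources = [4, 5, 3], total = 12
  t=9: active resources = [4, 5, 3], total = 12
  t=10: active resources = [4, 5, 3], total = 12
  t=11: active resources = [4, 5, 3], total = 12
  t=12: active resources = [5, 3], total = 8
Peak resource demand = 12

12


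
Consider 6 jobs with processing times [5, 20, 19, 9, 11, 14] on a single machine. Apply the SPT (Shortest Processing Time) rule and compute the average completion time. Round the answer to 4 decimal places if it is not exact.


Sort jobs by processing time (SPT order): [5, 9, 11, 14, 19, 20]
Compute completion times sequentially:
  Job 1: processing = 5, completes at 5
  Job 2: processing = 9, completes at 14
  Job 3: processing = 11, completes at 25
  Job 4: processing = 14, completes at 39
  Job 5: processing = 19, completes at 58
  Job 6: processing = 20, completes at 78
Sum of completion times = 219
Average completion time = 219/6 = 36.5

36.5


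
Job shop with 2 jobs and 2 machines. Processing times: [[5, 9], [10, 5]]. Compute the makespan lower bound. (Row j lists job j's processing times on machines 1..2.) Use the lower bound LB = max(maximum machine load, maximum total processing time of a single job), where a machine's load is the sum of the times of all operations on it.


Machine loads:
  Machine 1: 5 + 10 = 15
  Machine 2: 9 + 5 = 14
Max machine load = 15
Job totals:
  Job 1: 14
  Job 2: 15
Max job total = 15
Lower bound = max(15, 15) = 15

15


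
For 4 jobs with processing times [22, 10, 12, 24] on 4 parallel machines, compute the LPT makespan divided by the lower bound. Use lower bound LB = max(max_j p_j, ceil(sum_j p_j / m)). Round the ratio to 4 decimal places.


LPT order: [24, 22, 12, 10]
Machine loads after assignment: [24, 22, 12, 10]
LPT makespan = 24
Lower bound = max(max_job, ceil(total/4)) = max(24, 17) = 24
Ratio = 24 / 24 = 1.0

1.0


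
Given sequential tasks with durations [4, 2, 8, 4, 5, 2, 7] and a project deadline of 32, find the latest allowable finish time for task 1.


LF(activity 1) = deadline - sum of successor durations
Successors: activities 2 through 7 with durations [2, 8, 4, 5, 2, 7]
Sum of successor durations = 28
LF = 32 - 28 = 4

4


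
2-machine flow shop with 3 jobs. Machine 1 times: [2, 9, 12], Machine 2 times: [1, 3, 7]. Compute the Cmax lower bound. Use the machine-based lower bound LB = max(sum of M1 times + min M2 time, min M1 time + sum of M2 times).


LB1 = sum(M1 times) + min(M2 times) = 23 + 1 = 24
LB2 = min(M1 times) + sum(M2 times) = 2 + 11 = 13
Lower bound = max(LB1, LB2) = max(24, 13) = 24

24


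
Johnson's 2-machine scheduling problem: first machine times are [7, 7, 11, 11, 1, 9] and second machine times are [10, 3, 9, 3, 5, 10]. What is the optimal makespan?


Apply Johnson's rule:
  Group 1 (a <= b): [(5, 1, 5), (1, 7, 10), (6, 9, 10)]
  Group 2 (a > b): [(3, 11, 9), (2, 7, 3), (4, 11, 3)]
Optimal job order: [5, 1, 6, 3, 2, 4]
Schedule:
  Job 5: M1 done at 1, M2 done at 6
  Job 1: M1 done at 8, M2 done at 18
  Job 6: M1 done at 17, M2 done at 28
  Job 3: M1 done at 28, M2 done at 37
  Job 2: M1 done at 35, M2 done at 40
  Job 4: M1 done at 46, M2 done at 49
Makespan = 49

49


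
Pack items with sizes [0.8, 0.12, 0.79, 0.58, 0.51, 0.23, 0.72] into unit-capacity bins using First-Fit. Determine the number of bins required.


Place items sequentially using First-Fit:
  Item 0.8 -> new Bin 1
  Item 0.12 -> Bin 1 (now 0.92)
  Item 0.79 -> new Bin 2
  Item 0.58 -> new Bin 3
  Item 0.51 -> new Bin 4
  Item 0.23 -> Bin 3 (now 0.81)
  Item 0.72 -> new Bin 5
Total bins used = 5

5


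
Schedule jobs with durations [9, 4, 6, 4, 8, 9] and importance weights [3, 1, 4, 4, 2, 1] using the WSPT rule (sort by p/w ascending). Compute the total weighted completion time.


Compute p/w ratios and sort ascending (WSPT): [(4, 4), (6, 4), (9, 3), (4, 1), (8, 2), (9, 1)]
Compute weighted completion times:
  Job (p=4,w=4): C=4, w*C=4*4=16
  Job (p=6,w=4): C=10, w*C=4*10=40
  Job (p=9,w=3): C=19, w*C=3*19=57
  Job (p=4,w=1): C=23, w*C=1*23=23
  Job (p=8,w=2): C=31, w*C=2*31=62
  Job (p=9,w=1): C=40, w*C=1*40=40
Total weighted completion time = 238

238


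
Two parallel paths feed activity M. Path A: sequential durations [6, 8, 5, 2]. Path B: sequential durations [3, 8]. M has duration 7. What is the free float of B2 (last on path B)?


ES(B2) = sum of predecessors on chain B = 3
EF(B2) = ES + duration = 3 + 8 = 11
Successor of B2 is M. ES(M) = max(sum(A), sum(B)) = max(21, 11) = 21
Free float = ES(successor) - EF(current) = 21 - 11 = 10

10


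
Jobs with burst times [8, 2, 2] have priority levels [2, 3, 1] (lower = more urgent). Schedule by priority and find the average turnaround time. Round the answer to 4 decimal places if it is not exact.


Sort by priority (ascending = highest first):
Order: [(1, 2), (2, 8), (3, 2)]
Completion times:
  Priority 1, burst=2, C=2
  Priority 2, burst=8, C=10
  Priority 3, burst=2, C=12
Average turnaround = 24/3 = 8.0

8.0


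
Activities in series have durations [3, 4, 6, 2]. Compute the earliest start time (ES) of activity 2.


Activity 2 starts after activities 1 through 1 complete.
Predecessor durations: [3]
ES = 3 = 3

3


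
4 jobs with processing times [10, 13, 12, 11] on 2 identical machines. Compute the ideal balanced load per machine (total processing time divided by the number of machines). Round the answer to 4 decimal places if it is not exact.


Total processing time = 10 + 13 + 12 + 11 = 46
Number of machines = 2
Ideal balanced load = 46 / 2 = 23.0

23.0


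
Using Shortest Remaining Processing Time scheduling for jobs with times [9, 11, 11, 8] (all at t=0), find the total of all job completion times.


Since all jobs arrive at t=0, SRPT equals SPT ordering.
SPT order: [8, 9, 11, 11]
Completion times:
  Job 1: p=8, C=8
  Job 2: p=9, C=17
  Job 3: p=11, C=28
  Job 4: p=11, C=39
Total completion time = 8 + 17 + 28 + 39 = 92

92


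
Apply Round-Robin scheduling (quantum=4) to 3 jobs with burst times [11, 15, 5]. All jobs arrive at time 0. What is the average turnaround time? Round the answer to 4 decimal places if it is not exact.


Time quantum = 4
Execution trace:
  J1 runs 4 units, time = 4
  J2 runs 4 units, time = 8
  J3 runs 4 units, time = 12
  J1 runs 4 units, time = 16
  J2 runs 4 units, time = 20
  J3 runs 1 units, time = 21
  J1 runs 3 units, time = 24
  J2 runs 4 units, time = 28
  J2 runs 3 units, time = 31
Finish times: [24, 31, 21]
Average turnaround = 76/3 = 25.3333

25.3333


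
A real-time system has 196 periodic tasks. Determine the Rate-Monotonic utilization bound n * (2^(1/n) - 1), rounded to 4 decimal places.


Compute 2^(1/196) = 1.0035427259
Subtract 1: 1.0035427259 - 1 = 0.0035427259
Multiply by n: 196 * 0.0035427259 = 0.6943742764
Round to 4 dp: 0.6944

0.6944


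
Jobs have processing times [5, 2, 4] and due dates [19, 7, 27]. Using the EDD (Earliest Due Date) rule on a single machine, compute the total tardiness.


Sort by due date (EDD order): [(2, 7), (5, 19), (4, 27)]
Compute completion times and tardiness:
  Job 1: p=2, d=7, C=2, tardiness=max(0,2-7)=0
  Job 2: p=5, d=19, C=7, tardiness=max(0,7-19)=0
  Job 3: p=4, d=27, C=11, tardiness=max(0,11-27)=0
Total tardiness = 0

0


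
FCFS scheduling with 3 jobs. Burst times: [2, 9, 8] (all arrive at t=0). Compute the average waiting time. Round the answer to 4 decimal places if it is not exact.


FCFS order (as given): [2, 9, 8]
Waiting times:
  Job 1: wait = 0
  Job 2: wait = 2
  Job 3: wait = 11
Sum of waiting times = 13
Average waiting time = 13/3 = 4.3333

4.3333


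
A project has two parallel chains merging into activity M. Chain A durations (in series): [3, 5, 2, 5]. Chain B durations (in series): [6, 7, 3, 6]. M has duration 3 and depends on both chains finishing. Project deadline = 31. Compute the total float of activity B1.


Forward pass: ES(B1) = sum of predecessors on chain B = 0
EF = ES + duration = 0 + 6 = 6
Backward pass: LF(M) = deadline = 31; LS(M) = 31 - 3 = 28
LF(B1) = LS(M) - sum(successors on chain B) = 28 - 16 = 12
LS = LF - duration = 12 - 6 = 6
Total float = LS - ES = 6 - 0 = 6

6


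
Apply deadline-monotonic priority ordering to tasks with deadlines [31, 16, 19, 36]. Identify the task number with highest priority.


Sort tasks by relative deadline (ascending):
  Task 2: deadline = 16
  Task 3: deadline = 19
  Task 1: deadline = 31
  Task 4: deadline = 36
Priority order (highest first): [2, 3, 1, 4]
Highest priority task = 2

2


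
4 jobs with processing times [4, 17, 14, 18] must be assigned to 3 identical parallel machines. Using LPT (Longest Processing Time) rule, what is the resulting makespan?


Sort jobs in decreasing order (LPT): [18, 17, 14, 4]
Assign each job to the least loaded machine:
  Machine 1: jobs [18], load = 18
  Machine 2: jobs [17], load = 17
  Machine 3: jobs [14, 4], load = 18
Makespan = max load = 18

18


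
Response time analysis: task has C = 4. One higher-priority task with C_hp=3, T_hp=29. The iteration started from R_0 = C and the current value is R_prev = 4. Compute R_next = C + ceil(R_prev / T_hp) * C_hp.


R_next = C + ceil(R_prev / T_hp) * C_hp
ceil(4 / 29) = ceil(0.1379) = 1
Interference = 1 * 3 = 3
R_next = 4 + 3 = 7

7


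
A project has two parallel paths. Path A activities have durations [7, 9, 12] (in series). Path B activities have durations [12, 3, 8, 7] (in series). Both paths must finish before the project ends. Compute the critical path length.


Path A total = 7 + 9 + 12 = 28
Path B total = 12 + 3 + 8 + 7 = 30
Critical path = longest path = max(28, 30) = 30

30


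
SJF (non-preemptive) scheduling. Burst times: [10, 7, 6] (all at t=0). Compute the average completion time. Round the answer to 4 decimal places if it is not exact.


SJF order (ascending): [6, 7, 10]
Completion times:
  Job 1: burst=6, C=6
  Job 2: burst=7, C=13
  Job 3: burst=10, C=23
Average completion = 42/3 = 14.0

14.0


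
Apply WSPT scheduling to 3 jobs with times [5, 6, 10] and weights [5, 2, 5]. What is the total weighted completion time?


Compute p/w ratios and sort ascending (WSPT): [(5, 5), (10, 5), (6, 2)]
Compute weighted completion times:
  Job (p=5,w=5): C=5, w*C=5*5=25
  Job (p=10,w=5): C=15, w*C=5*15=75
  Job (p=6,w=2): C=21, w*C=2*21=42
Total weighted completion time = 142

142


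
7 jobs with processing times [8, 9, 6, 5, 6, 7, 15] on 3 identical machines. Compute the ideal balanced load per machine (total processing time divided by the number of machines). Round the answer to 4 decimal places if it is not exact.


Total processing time = 8 + 9 + 6 + 5 + 6 + 7 + 15 = 56
Number of machines = 3
Ideal balanced load = 56 / 3 = 18.6667

18.6667


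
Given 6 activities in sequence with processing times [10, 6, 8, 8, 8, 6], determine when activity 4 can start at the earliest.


Activity 4 starts after activities 1 through 3 complete.
Predecessor durations: [10, 6, 8]
ES = 10 + 6 + 8 = 24

24


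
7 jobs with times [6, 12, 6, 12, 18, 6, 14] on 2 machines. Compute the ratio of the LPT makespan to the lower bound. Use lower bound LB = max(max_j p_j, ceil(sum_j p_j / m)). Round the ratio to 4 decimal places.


LPT order: [18, 14, 12, 12, 6, 6, 6]
Machine loads after assignment: [36, 38]
LPT makespan = 38
Lower bound = max(max_job, ceil(total/2)) = max(18, 37) = 37
Ratio = 38 / 37 = 1.027

1.027


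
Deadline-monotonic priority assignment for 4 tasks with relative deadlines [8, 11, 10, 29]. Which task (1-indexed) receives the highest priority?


Sort tasks by relative deadline (ascending):
  Task 1: deadline = 8
  Task 3: deadline = 10
  Task 2: deadline = 11
  Task 4: deadline = 29
Priority order (highest first): [1, 3, 2, 4]
Highest priority task = 1

1


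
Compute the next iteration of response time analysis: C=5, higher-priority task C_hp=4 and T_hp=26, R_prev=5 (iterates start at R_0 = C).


R_next = C + ceil(R_prev / T_hp) * C_hp
ceil(5 / 26) = ceil(0.1923) = 1
Interference = 1 * 4 = 4
R_next = 5 + 4 = 9

9


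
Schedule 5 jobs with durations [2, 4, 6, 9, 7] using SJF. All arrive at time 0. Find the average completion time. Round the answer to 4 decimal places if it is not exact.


SJF order (ascending): [2, 4, 6, 7, 9]
Completion times:
  Job 1: burst=2, C=2
  Job 2: burst=4, C=6
  Job 3: burst=6, C=12
  Job 4: burst=7, C=19
  Job 5: burst=9, C=28
Average completion = 67/5 = 13.4

13.4


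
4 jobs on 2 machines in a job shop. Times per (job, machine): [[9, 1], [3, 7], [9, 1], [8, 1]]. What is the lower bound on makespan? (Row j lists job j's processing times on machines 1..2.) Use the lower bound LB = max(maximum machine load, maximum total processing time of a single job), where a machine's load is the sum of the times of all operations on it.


Machine loads:
  Machine 1: 9 + 3 + 9 + 8 = 29
  Machine 2: 1 + 7 + 1 + 1 = 10
Max machine load = 29
Job totals:
  Job 1: 10
  Job 2: 10
  Job 3: 10
  Job 4: 9
Max job total = 10
Lower bound = max(29, 10) = 29

29


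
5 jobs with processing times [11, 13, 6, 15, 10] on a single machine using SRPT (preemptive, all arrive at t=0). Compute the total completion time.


Since all jobs arrive at t=0, SRPT equals SPT ordering.
SPT order: [6, 10, 11, 13, 15]
Completion times:
  Job 1: p=6, C=6
  Job 2: p=10, C=16
  Job 3: p=11, C=27
  Job 4: p=13, C=40
  Job 5: p=15, C=55
Total completion time = 6 + 16 + 27 + 40 + 55 = 144

144


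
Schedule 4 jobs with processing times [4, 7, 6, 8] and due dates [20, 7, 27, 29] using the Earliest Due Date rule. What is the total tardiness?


Sort by due date (EDD order): [(7, 7), (4, 20), (6, 27), (8, 29)]
Compute completion times and tardiness:
  Job 1: p=7, d=7, C=7, tardiness=max(0,7-7)=0
  Job 2: p=4, d=20, C=11, tardiness=max(0,11-20)=0
  Job 3: p=6, d=27, C=17, tardiness=max(0,17-27)=0
  Job 4: p=8, d=29, C=25, tardiness=max(0,25-29)=0
Total tardiness = 0

0


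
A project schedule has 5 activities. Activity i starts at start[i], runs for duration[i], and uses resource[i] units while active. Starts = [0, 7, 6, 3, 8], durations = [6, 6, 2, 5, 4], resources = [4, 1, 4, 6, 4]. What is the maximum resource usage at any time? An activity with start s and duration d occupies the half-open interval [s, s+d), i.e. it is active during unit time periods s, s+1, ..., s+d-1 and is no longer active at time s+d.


Each activity i is active on [start_i, start_i + duration_i).
Compute total resource usage per time slot:
  t=0: active resources = [4], total = 4
  t=1: active resources = [4], total = 4
  t=2: active resources = [4], total = 4
  t=3: active resources = [4, 6], total = 10
  t=4: active resources = [4, 6], total = 10
  t=5: active resources = [4, 6], total = 10
  t=6: active resources = [4, 6], total = 10
  t=7: active resources = [1, 4, 6], total = 11
  t=8: active resources = [1, 4], total = 5
  t=9: active resources = [1, 4], total = 5
  t=10: active resources = [1, 4], total = 5
  t=11: active resources = [1, 4], total = 5
  t=12: active resources = [1], total = 1
Peak resource demand = 11

11


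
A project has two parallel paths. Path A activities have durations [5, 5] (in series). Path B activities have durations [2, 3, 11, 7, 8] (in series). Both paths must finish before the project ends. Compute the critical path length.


Path A total = 5 + 5 = 10
Path B total = 2 + 3 + 11 + 7 + 8 = 31
Critical path = longest path = max(10, 31) = 31

31


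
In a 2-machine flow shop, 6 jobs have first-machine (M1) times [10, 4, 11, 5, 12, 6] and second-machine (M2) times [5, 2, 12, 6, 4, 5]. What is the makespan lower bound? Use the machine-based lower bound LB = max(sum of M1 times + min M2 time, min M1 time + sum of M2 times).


LB1 = sum(M1 times) + min(M2 times) = 48 + 2 = 50
LB2 = min(M1 times) + sum(M2 times) = 4 + 34 = 38
Lower bound = max(LB1, LB2) = max(50, 38) = 50

50


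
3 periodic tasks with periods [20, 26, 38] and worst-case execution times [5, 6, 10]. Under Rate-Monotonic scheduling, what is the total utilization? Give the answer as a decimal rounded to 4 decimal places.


Compute individual utilizations (exact fractions):
  Task 1: C/T = 5/20 = 1/4 (approx. 0.25)
  Task 2: C/T = 6/26 = 3/13 (approx. 0.2308)
  Task 3: C/T = 10/38 = 5/19 (approx. 0.2632)
Total utilization U = 1/4 + 3/13 + 5/19 = 735/988
Rounded to 4 decimal places: U = 0.7439
RM (Liu & Layland) bound for 3 tasks = 0.779763; compare with U = 735/988 (approx. 0.743927)
U <= bound, so schedulable by RM sufficient condition.

0.7439


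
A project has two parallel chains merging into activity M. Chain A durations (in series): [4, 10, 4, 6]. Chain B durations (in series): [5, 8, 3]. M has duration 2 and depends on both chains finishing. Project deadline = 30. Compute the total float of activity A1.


Forward pass: ES(A1) = sum of predecessors on chain A = 0
EF = ES + duration = 0 + 4 = 4
Backward pass: LF(M) = deadline = 30; LS(M) = 30 - 2 = 28
LF(A1) = LS(M) - sum(successors on chain A) = 28 - 20 = 8
LS = LF - duration = 8 - 4 = 4
Total float = LS - ES = 4 - 0 = 4

4


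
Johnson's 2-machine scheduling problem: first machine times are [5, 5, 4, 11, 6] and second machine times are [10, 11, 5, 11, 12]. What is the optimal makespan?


Apply Johnson's rule:
  Group 1 (a <= b): [(3, 4, 5), (1, 5, 10), (2, 5, 11), (5, 6, 12), (4, 11, 11)]
  Group 2 (a > b): []
Optimal job order: [3, 1, 2, 5, 4]
Schedule:
  Job 3: M1 done at 4, M2 done at 9
  Job 1: M1 done at 9, M2 done at 19
  Job 2: M1 done at 14, M2 done at 30
  Job 5: M1 done at 20, M2 done at 42
  Job 4: M1 done at 31, M2 done at 53
Makespan = 53

53


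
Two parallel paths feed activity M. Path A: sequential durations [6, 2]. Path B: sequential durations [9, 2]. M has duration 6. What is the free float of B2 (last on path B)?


ES(B2) = sum of predecessors on chain B = 9
EF(B2) = ES + duration = 9 + 2 = 11
Successor of B2 is M. ES(M) = max(sum(A), sum(B)) = max(8, 11) = 11
Free float = ES(successor) - EF(current) = 11 - 11 = 0

0


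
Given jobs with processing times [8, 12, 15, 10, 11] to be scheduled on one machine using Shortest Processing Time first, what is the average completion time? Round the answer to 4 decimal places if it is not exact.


Sort jobs by processing time (SPT order): [8, 10, 11, 12, 15]
Compute completion times sequentially:
  Job 1: processing = 8, completes at 8
  Job 2: processing = 10, completes at 18
  Job 3: processing = 11, completes at 29
  Job 4: processing = 12, completes at 41
  Job 5: processing = 15, completes at 56
Sum of completion times = 152
Average completion time = 152/5 = 30.4

30.4
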